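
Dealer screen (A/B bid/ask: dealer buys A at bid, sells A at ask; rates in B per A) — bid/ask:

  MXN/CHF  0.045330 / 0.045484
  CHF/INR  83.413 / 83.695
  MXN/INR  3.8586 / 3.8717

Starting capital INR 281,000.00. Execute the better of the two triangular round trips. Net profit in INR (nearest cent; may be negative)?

Net profit: INR 3,824.87

Best loop INR → CHF → MXN → INR:
INR 281,000.00 ÷ 83.695 (buy CHF at ask) = CHF 3,357.43
CHF 3,357.43 ÷ 0.045484 (buy MXN at ask) = MXN 73,815.60
MXN 73,815.60 × 3.8586 (sell MXN at bid) = INR 284,824.87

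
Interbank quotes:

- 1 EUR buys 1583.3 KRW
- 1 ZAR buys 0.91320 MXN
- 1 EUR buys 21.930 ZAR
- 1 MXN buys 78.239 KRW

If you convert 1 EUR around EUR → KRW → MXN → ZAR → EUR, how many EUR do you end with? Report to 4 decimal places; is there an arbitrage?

1.0105 (arbitrage exists)

Around EUR → KRW → MXN → ZAR → EUR: 1 × 1583.3 ÷ 78.239 ÷ 0.91320 ÷ 21.930 = 1.010498
Product > 1; profitable direction is EUR → KRW → MXN → ZAR → EUR.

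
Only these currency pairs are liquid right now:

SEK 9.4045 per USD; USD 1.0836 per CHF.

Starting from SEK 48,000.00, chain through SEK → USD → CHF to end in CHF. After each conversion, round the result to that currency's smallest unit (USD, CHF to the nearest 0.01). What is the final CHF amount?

SEK 48,000.00 ÷ 9.4045 = USD 5,103.94
USD 5,103.94 ÷ 1.0836 = CHF 4,710.17

CHF 4,710.17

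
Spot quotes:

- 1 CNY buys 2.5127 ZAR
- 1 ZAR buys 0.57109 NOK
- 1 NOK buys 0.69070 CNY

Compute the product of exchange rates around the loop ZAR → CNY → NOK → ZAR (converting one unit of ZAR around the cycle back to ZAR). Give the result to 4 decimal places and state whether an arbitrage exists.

Around ZAR → CNY → NOK → ZAR: 1 ÷ 2.5127 ÷ 0.69070 ÷ 0.57109 = 1.008940
Product > 1; profitable direction is ZAR → CNY → NOK → ZAR.

1.0089 (arbitrage exists)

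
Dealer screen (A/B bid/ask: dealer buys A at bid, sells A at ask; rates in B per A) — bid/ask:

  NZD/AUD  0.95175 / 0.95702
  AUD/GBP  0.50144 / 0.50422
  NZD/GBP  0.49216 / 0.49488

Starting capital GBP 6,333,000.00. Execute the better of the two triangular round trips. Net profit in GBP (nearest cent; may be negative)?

Net profit: GBP 126,140.33

Best loop GBP → AUD → NZD → GBP:
GBP 6,333,000.00 ÷ 0.50422 (buy AUD at ask) = AUD 12,559,993.65
AUD 12,559,993.65 ÷ 0.95702 (buy NZD at ask) = NZD 13,124,066.01
NZD 13,124,066.01 × 0.49216 (sell NZD at bid) = GBP 6,459,140.33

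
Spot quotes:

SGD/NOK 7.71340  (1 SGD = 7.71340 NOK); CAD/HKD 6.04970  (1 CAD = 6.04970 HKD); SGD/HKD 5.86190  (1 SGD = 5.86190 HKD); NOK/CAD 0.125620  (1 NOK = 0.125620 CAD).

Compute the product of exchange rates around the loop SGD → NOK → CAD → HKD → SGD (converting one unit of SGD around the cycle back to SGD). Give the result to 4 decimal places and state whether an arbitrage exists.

Around SGD → NOK → CAD → HKD → SGD: 1 × 7.71340 × 0.125620 × 6.04970 ÷ 5.86190 = 1.000000
Product ≈ 1 (deviation 0.000%, within rounding noise).

1.0000 (no arbitrage)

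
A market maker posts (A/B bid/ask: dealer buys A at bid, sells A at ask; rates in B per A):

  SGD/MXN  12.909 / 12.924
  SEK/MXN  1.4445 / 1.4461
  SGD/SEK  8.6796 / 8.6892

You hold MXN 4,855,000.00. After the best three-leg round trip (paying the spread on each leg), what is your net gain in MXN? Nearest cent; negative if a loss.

Net profit: MXN 132,738.95

Best loop MXN → SEK → SGD → MXN:
MXN 4,855,000.00 ÷ 1.4461 (buy SEK at ask) = SEK 3,357,305.86
SEK 3,357,305.86 ÷ 8.6892 (buy SGD at ask) = SGD 386,376.87
SGD 386,376.87 × 12.909 (sell SGD at bid) = MXN 4,987,738.95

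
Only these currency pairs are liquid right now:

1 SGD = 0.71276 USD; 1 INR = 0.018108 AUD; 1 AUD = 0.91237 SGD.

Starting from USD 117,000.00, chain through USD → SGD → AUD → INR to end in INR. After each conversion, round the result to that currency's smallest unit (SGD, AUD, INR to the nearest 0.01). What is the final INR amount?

USD 117,000.00 ÷ 0.71276 = SGD 164,150.63
SGD 164,150.63 ÷ 0.91237 = AUD 179,916.73
AUD 179,916.73 ÷ 0.018108 = INR 9,935,759.33

INR 9,935,759.33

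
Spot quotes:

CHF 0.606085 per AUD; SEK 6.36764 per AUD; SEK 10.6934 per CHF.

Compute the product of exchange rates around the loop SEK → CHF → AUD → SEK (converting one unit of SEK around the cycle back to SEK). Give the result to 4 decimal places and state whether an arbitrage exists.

0.9825 (arbitrage exists)

Around SEK → CHF → AUD → SEK: 1 ÷ 10.6934 ÷ 0.606085 × 6.36764 = 0.982492
Product < 1; profitable direction is SEK → AUD → CHF → SEK.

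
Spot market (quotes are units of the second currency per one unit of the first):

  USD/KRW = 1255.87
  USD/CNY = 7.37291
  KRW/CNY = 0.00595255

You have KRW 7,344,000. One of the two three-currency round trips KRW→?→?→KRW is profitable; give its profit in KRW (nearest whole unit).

Profitable loop is KRW → CNY → USD → KRW:
KRW 7,344,000 × 0.00595255 = CNY 43,715.53
CNY 43,715.53 ÷ 7.37291 = USD 5,929.21
USD 5,929.21 × 1255.87 = KRW 7,446,316
Profit = KRW 7,446,316 − KRW 7,344,000

Profit: KRW 102,316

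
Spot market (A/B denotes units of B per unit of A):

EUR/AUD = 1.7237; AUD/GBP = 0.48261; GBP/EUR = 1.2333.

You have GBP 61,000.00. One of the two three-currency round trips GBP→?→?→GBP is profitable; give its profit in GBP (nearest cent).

Profit: GBP 1,583.03

Profitable loop is GBP → EUR → AUD → GBP:
GBP 61,000.00 × 1.2333 = EUR 75,231.30
EUR 75,231.30 × 1.7237 = AUD 129,676.19
AUD 129,676.19 × 0.48261 = GBP 62,583.03
Profit = GBP 62,583.03 − GBP 61,000.00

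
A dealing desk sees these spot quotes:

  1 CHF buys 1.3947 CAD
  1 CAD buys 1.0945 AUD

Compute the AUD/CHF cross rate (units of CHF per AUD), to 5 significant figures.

AUD/CHF = 0.65509

1 AUD ÷ 1.0945 = 0.913659 CAD
0.913659 CAD ÷ 1.3947 = 0.655094 CHF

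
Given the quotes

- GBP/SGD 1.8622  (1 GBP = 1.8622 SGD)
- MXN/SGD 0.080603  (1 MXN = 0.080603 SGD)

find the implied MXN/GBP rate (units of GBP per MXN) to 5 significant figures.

1 MXN × 0.080603 = 0.080603 SGD
0.080603 SGD ÷ 1.8622 = 0.0432838 GBP

MXN/GBP = 0.043284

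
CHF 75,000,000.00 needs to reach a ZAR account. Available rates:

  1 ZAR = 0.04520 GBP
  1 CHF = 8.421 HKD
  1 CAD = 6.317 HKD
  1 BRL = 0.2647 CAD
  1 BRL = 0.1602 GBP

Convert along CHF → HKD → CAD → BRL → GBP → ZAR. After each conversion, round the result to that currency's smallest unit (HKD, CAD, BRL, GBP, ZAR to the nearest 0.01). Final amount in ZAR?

ZAR 1,338,702,854.65

CHF 75,000,000.00 × 8.421 = HKD 631,575,000.00
HKD 631,575,000.00 ÷ 6.317 = CAD 99,980,212.13
CAD 99,980,212.13 ÷ 0.2647 = BRL 377,711,417.19
BRL 377,711,417.19 × 0.1602 = GBP 60,509,369.03
GBP 60,509,369.03 ÷ 0.04520 = ZAR 1,338,702,854.65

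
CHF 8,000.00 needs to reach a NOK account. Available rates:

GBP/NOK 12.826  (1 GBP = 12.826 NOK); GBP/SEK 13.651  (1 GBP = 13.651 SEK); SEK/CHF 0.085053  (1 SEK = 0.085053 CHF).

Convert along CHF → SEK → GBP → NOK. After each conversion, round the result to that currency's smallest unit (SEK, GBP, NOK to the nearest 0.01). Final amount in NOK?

CHF 8,000.00 ÷ 0.085053 = SEK 94,059.00
SEK 94,059.00 ÷ 13.651 = GBP 6,890.26
GBP 6,890.26 × 12.826 = NOK 88,374.47

NOK 88,374.47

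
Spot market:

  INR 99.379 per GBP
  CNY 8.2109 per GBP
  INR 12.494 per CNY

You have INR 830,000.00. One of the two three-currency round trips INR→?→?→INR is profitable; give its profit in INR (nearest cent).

Profitable loop is INR → GBP → CNY → INR:
INR 830,000.00 ÷ 99.379 = GBP 8,351.87
GBP 8,351.87 × 8.2109 = CNY 68,576.33
CNY 68,576.33 × 12.494 = INR 856,792.65
Profit = INR 856,792.65 − INR 830,000.00

Profit: INR 26,792.65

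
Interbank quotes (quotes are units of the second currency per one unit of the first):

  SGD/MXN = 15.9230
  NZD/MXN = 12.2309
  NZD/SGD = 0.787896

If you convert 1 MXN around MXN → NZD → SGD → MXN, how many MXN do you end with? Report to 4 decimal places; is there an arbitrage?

Around MXN → NZD → SGD → MXN: 1 ÷ 12.2309 × 0.787896 × 15.9230 = 1.025735
Product > 1; profitable direction is MXN → NZD → SGD → MXN.

1.0257 (arbitrage exists)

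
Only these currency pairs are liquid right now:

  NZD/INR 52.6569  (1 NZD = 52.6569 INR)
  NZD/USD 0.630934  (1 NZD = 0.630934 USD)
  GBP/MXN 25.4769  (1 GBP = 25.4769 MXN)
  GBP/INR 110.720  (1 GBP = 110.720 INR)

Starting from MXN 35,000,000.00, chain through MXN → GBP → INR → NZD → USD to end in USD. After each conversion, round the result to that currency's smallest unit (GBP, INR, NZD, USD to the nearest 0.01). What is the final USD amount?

USD 1,822,536.27

MXN 35,000,000.00 ÷ 25.4769 = GBP 1,373,793.51
GBP 1,373,793.51 × 110.720 = INR 152,106,417.43
INR 152,106,417.43 ÷ 52.6569 = NZD 2,888,632.21
NZD 2,888,632.21 × 0.630934 = USD 1,822,536.27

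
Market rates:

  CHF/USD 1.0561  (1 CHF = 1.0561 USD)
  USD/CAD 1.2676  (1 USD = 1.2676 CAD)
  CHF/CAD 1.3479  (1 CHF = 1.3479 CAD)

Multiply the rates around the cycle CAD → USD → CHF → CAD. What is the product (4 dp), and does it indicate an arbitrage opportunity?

Around CAD → USD → CHF → CAD: 1 ÷ 1.2676 ÷ 1.0561 × 1.3479 = 1.006863
Product > 1; profitable direction is CAD → USD → CHF → CAD.

1.0069 (arbitrage exists)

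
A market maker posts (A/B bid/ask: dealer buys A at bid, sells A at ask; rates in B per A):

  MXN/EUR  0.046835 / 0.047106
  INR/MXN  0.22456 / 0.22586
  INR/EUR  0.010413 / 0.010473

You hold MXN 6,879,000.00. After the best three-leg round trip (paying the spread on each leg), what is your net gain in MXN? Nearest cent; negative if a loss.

Net profit: MXN 29,076.37

Best loop MXN → EUR → INR → MXN:
MXN 6,879,000.00 × 0.046835 (sell MXN at bid) = EUR 322,177.97
EUR 322,177.97 ÷ 0.010473 (buy INR at ask) = INR 30,762,719.85
INR 30,762,719.85 × 0.22456 (sell INR at bid) = MXN 6,908,076.37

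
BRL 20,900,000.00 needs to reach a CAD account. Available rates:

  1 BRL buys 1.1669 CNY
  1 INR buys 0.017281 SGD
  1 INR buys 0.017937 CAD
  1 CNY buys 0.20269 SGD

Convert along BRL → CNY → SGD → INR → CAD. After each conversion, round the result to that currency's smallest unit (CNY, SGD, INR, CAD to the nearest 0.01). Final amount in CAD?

BRL 20,900,000.00 × 1.1669 = CNY 24,388,210.00
CNY 24,388,210.00 × 0.20269 = SGD 4,943,246.28
SGD 4,943,246.28 ÷ 0.017281 = INR 286,050,939.18
INR 286,050,939.18 × 0.017937 = CAD 5,130,895.70

CAD 5,130,895.70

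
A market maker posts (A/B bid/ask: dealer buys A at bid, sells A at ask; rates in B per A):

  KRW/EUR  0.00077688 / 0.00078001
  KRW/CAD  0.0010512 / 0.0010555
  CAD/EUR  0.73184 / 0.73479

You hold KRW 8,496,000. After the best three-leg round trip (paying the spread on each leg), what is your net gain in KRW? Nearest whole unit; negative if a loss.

Best loop KRW → EUR → CAD → KRW:
KRW 8,496,000 × 0.00077688 (sell KRW at bid) = EUR 6,600.37
EUR 6,600.37 ÷ 0.73479 (buy CAD at ask) = CAD 8,982.67
CAD 8,982.67 ÷ 0.0010555 (buy KRW at ask) = KRW 8,510,341

Net profit: KRW 14,341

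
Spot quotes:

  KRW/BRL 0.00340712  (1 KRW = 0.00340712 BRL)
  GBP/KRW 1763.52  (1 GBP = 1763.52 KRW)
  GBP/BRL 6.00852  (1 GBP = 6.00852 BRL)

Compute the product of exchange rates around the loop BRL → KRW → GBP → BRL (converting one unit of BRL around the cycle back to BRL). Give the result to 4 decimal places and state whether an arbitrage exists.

1.0000 (no arbitrage)

Around BRL → KRW → GBP → BRL: 1 ÷ 0.00340712 ÷ 1763.52 × 6.00852 = 0.999999
Product ≈ 1 (deviation 0.000%, within rounding noise).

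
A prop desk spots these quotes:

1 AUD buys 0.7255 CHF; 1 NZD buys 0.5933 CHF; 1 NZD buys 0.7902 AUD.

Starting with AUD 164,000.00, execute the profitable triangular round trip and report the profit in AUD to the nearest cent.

Profit: AUD 5,724.19

Profitable loop is AUD → NZD → CHF → AUD:
AUD 164,000.00 ÷ 0.7902 = NZD 207,542.39
NZD 207,542.39 × 0.5933 = CHF 123,134.90
CHF 123,134.90 ÷ 0.7255 = AUD 169,724.19
Profit = AUD 169,724.19 − AUD 164,000.00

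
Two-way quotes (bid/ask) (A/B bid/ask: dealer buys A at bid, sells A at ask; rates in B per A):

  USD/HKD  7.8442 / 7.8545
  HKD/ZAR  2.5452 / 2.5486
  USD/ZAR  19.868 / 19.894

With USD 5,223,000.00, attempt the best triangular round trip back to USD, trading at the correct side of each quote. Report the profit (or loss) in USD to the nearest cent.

Best loop USD → HKD → ZAR → USD:
USD 5,223,000.00 × 7.8442 (sell USD at bid) = HKD 40,970,256.60
HKD 40,970,256.60 × 2.5452 (sell HKD at bid) = ZAR 104,277,497.10
ZAR 104,277,497.10 ÷ 19.894 (buy USD at ask) = USD 5,241,655.63

Net profit: USD 18,655.63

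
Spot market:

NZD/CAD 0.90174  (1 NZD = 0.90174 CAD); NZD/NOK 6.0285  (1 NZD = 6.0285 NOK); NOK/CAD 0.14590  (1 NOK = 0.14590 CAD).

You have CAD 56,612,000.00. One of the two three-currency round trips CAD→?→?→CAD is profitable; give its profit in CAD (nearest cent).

Profit: CAD 1,427,715.60

Profitable loop is CAD → NOK → NZD → CAD:
CAD 56,612,000.00 ÷ 0.14590 = NOK 388,019,191.23
NOK 388,019,191.23 ÷ 6.0285 = NZD 64,364,135.56
NZD 64,364,135.56 × 0.90174 = CAD 58,039,715.60
Profit = CAD 58,039,715.60 − CAD 56,612,000.00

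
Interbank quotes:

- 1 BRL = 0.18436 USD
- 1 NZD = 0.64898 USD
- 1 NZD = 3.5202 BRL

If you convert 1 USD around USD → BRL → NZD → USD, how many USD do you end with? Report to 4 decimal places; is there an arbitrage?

1.0000 (no arbitrage)

Around USD → BRL → NZD → USD: 1 ÷ 0.18436 ÷ 3.5202 × 0.64898 = 0.999994
Product ≈ 1 (deviation 0.001%, within rounding noise).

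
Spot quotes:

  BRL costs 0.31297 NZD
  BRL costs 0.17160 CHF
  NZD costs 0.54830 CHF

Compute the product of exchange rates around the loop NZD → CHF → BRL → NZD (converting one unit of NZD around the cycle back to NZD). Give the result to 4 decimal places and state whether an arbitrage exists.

Around NZD → CHF → BRL → NZD: 1 × 0.54830 ÷ 0.17160 × 0.31297 = 1.000008
Product ≈ 1 (deviation 0.001%, within rounding noise).

1.0000 (no arbitrage)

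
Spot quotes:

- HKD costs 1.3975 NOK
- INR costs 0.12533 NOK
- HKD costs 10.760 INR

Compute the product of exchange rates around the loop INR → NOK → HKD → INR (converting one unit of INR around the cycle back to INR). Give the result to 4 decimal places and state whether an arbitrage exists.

Around INR → NOK → HKD → INR: 1 × 0.12533 ÷ 1.3975 × 10.760 = 0.964974
Product < 1; profitable direction is INR → HKD → NOK → INR.

0.9650 (arbitrage exists)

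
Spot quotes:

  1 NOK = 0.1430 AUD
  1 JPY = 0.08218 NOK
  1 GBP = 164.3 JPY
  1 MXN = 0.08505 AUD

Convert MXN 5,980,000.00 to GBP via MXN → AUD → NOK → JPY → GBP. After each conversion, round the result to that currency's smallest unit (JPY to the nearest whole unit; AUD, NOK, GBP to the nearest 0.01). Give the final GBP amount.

MXN 5,980,000.00 × 0.08505 = AUD 508,599.00
AUD 508,599.00 ÷ 0.1430 = NOK 3,556,636.36
NOK 3,556,636.36 ÷ 0.08218 = JPY 43,278,612
JPY 43,278,612 ÷ 164.3 = GBP 263,412.12

GBP 263,412.12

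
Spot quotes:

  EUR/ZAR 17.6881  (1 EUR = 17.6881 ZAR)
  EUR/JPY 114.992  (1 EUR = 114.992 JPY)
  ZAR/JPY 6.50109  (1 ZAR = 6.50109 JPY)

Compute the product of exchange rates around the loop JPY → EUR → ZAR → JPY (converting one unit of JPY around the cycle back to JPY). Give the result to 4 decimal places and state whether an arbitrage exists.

1.0000 (no arbitrage)

Around JPY → EUR → ZAR → JPY: 1 ÷ 114.992 × 17.6881 × 6.50109 = 0.999999
Product ≈ 1 (deviation 0.000%, within rounding noise).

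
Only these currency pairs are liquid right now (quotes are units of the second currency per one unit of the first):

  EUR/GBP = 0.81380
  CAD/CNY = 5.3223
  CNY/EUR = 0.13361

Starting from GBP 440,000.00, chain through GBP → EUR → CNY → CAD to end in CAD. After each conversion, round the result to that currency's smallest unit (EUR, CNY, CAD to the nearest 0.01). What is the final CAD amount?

CAD 760,320.45

GBP 440,000.00 ÷ 0.81380 = EUR 540,673.38
EUR 540,673.38 ÷ 0.13361 = CNY 4,046,653.54
CNY 4,046,653.54 ÷ 5.3223 = CAD 760,320.45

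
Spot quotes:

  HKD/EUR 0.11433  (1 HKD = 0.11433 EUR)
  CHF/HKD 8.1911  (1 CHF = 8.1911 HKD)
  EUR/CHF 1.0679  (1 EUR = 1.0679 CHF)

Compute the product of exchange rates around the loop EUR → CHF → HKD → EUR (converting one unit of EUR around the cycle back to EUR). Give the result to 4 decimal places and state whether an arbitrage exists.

1.0001 (no arbitrage)

Around EUR → CHF → HKD → EUR: 1 × 1.0679 × 8.1911 × 0.11433 = 1.000076
Product ≈ 1 (deviation 0.008%, within rounding noise).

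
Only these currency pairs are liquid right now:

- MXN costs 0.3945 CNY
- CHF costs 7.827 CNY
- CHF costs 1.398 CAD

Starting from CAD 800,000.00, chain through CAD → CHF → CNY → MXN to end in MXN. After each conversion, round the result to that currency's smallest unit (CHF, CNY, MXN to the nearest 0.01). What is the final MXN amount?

MXN 11,353,536.10

CAD 800,000.00 ÷ 1.398 = CHF 572,246.07
CHF 572,246.07 × 7.827 = CNY 4,478,969.99
CNY 4,478,969.99 ÷ 0.3945 = MXN 11,353,536.10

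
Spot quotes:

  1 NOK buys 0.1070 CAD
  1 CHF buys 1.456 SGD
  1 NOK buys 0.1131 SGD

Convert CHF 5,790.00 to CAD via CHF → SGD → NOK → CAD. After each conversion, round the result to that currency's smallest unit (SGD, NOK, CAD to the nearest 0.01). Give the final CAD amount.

CHF 5,790.00 × 1.456 = SGD 8,430.24
SGD 8,430.24 ÷ 0.1131 = NOK 74,537.93
NOK 74,537.93 × 0.1070 = CAD 7,975.56

CAD 7,975.56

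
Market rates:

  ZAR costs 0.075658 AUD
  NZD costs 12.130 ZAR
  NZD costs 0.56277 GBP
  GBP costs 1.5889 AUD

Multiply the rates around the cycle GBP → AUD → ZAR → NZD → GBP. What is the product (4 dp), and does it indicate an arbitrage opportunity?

Around GBP → AUD → ZAR → NZD → GBP: 1 × 1.5889 ÷ 0.075658 ÷ 12.130 × 0.56277 = 0.974343
Product < 1; profitable direction is GBP → NZD → ZAR → AUD → GBP.

0.9743 (arbitrage exists)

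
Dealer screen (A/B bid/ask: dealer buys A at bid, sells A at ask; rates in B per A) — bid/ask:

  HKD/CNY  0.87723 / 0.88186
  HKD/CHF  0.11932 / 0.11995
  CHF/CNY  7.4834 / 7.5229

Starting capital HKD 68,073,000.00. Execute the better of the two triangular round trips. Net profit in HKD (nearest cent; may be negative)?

Best loop HKD → CHF → CNY → HKD:
HKD 68,073,000.00 × 0.11932 (sell HKD at bid) = CHF 8,122,470.36
CHF 8,122,470.36 × 7.4834 (sell CHF at bid) = CNY 60,783,694.69
CNY 60,783,694.69 ÷ 0.88186 (buy HKD at ask) = HKD 68,926,694.36

Net profit: HKD 853,694.36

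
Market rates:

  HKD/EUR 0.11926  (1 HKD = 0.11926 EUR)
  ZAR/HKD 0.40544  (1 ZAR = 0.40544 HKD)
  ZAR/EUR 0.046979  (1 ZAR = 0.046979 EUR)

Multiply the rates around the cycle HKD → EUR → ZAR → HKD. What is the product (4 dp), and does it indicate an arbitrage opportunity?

Around HKD → EUR → ZAR → HKD: 1 × 0.11926 ÷ 0.046979 × 0.40544 = 1.029242
Product > 1; profitable direction is HKD → EUR → ZAR → HKD.

1.0292 (arbitrage exists)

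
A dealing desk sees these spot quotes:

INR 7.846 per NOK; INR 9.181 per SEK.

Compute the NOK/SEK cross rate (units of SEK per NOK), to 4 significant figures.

1 NOK × 7.846 = 7.846 INR
7.846 INR ÷ 9.181 = 0.854591 SEK

NOK/SEK = 0.8546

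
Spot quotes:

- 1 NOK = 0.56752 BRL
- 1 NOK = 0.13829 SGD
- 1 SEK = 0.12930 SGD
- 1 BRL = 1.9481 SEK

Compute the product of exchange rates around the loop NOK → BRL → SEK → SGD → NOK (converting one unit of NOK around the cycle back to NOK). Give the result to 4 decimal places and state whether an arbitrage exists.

Around NOK → BRL → SEK → SGD → NOK: 1 × 0.56752 × 1.9481 × 0.12930 ÷ 0.13829 = 1.033713
Product > 1; profitable direction is NOK → BRL → SEK → SGD → NOK.

1.0337 (arbitrage exists)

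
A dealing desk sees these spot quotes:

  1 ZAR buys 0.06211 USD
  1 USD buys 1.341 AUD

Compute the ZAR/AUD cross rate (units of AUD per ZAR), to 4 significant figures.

1 ZAR × 0.06211 = 0.06211 USD
0.06211 USD × 1.341 = 0.0832895 AUD

ZAR/AUD = 0.08329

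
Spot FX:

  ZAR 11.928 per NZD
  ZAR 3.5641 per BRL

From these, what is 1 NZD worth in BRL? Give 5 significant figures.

NZD/BRL = 3.3467

1 NZD × 11.928 = 11.928 ZAR
11.928 ZAR ÷ 3.5641 = 3.34671 BRL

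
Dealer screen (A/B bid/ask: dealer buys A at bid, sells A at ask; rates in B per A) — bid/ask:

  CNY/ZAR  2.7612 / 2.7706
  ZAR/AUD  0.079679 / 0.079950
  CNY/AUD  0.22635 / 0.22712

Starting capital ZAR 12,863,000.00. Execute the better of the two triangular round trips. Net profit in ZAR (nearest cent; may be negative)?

Best loop ZAR → CNY → AUD → ZAR:
ZAR 12,863,000.00 ÷ 2.7706 (buy CNY at ask) = CNY 4,642,676.68
CNY 4,642,676.68 × 0.22635 (sell CNY at bid) = AUD 1,050,869.87
AUD 1,050,869.87 ÷ 0.079950 (buy ZAR at ask) = ZAR 13,144,088.38

Net profit: ZAR 281,088.38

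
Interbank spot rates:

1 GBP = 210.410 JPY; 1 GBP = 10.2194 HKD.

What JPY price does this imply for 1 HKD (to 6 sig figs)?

HKD/JPY = 20.5893

1 HKD ÷ 10.2194 = 0.0978531 GBP
0.0978531 GBP × 210.410 = 20.5893 JPY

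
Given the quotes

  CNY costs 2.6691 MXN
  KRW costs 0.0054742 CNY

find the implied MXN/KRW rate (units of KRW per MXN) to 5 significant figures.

MXN/KRW = 68.441

1 MXN ÷ 2.6691 = 0.374658 CNY
0.374658 CNY ÷ 0.0054742 = 68.4407 KRW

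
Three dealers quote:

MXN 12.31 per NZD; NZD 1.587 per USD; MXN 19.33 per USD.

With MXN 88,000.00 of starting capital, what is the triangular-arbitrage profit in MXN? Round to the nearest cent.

Profitable loop is MXN → USD → NZD → MXN:
MXN 88,000.00 ÷ 19.33 = USD 4,552.51
USD 4,552.51 × 1.587 = NZD 7,224.83
NZD 7,224.83 × 12.31 = MXN 88,937.68
Profit = MXN 88,937.68 − MXN 88,000.00

Profit: MXN 937.68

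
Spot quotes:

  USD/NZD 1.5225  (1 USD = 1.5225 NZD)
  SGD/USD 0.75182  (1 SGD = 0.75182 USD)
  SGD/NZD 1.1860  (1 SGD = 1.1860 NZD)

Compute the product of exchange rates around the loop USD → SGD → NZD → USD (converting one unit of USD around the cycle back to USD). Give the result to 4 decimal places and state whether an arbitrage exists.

Around USD → SGD → NZD → USD: 1 ÷ 0.75182 × 1.1860 ÷ 1.5225 = 1.036128
Product > 1; profitable direction is USD → SGD → NZD → USD.

1.0361 (arbitrage exists)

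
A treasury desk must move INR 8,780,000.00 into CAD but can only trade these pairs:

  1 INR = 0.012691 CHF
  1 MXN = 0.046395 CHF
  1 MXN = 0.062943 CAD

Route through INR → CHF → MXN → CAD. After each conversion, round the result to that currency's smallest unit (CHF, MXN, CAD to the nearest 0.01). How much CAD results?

CAD 151,170.35

INR 8,780,000.00 × 0.012691 = CHF 111,426.98
CHF 111,426.98 ÷ 0.046395 = MXN 2,401,702.34
MXN 2,401,702.34 × 0.062943 = CAD 151,170.35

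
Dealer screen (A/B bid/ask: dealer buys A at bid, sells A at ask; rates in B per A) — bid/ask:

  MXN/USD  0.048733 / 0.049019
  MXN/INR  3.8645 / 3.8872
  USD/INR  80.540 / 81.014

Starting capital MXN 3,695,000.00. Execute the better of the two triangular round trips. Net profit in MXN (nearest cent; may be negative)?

Best loop MXN → USD → INR → MXN:
MXN 3,695,000.00 × 0.048733 (sell MXN at bid) = USD 180,068.43
USD 180,068.43 × 80.540 (sell USD at bid) = INR 14,502,711.75
INR 14,502,711.75 ÷ 3.8872 (buy MXN at ask) = MXN 3,730,889.01

Net profit: MXN 35,889.01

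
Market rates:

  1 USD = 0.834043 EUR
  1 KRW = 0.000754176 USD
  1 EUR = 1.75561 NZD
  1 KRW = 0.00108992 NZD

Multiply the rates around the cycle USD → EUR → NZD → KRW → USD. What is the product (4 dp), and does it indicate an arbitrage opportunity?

Around USD → EUR → NZD → KRW → USD: 1 × 0.834043 × 1.75561 ÷ 0.00108992 × 0.000754176 = 1.013199
Product > 1; profitable direction is USD → EUR → NZD → KRW → USD.

1.0132 (arbitrage exists)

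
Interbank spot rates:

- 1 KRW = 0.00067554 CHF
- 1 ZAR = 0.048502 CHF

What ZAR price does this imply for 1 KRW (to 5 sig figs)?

1 KRW × 0.00067554 = 0.00067554 CHF
0.00067554 CHF ÷ 0.048502 = 0.0139281 ZAR

KRW/ZAR = 0.013928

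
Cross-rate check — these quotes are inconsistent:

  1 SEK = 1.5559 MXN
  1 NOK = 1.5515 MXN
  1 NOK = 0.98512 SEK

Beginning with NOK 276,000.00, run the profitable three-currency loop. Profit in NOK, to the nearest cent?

Profitable loop is NOK → MXN → SEK → NOK:
NOK 276,000.00 × 1.5515 = MXN 428,214.00
MXN 428,214.00 ÷ 1.5559 = SEK 275,219.49
SEK 275,219.49 ÷ 0.98512 = NOK 279,376.61
Profit = NOK 279,376.61 − NOK 276,000.00

Profit: NOK 3,376.61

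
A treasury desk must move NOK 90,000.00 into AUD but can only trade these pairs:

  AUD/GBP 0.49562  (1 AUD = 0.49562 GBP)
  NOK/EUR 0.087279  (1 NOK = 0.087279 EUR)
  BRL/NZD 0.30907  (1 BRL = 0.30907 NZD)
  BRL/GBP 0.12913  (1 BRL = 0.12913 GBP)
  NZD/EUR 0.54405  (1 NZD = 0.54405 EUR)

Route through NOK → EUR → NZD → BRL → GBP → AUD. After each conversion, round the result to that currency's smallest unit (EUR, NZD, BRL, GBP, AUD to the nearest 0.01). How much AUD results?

NOK 90,000.00 × 0.087279 = EUR 7,855.11
EUR 7,855.11 ÷ 0.54405 = NZD 14,438.21
NZD 14,438.21 ÷ 0.30907 = BRL 46,715.02
BRL 46,715.02 × 0.12913 = GBP 6,032.31
GBP 6,032.31 ÷ 0.49562 = AUD 12,171.24

AUD 12,171.24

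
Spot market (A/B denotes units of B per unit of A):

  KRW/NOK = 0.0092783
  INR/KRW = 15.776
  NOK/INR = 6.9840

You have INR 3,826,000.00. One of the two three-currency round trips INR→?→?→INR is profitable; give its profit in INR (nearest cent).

Profit: INR 85,240.35

Profitable loop is INR → KRW → NOK → INR:
INR 3,826,000.00 × 15.776 = KRW 60,358,976
KRW 60,358,976 × 0.0092783 = NOK 560,028.69
NOK 560,028.69 × 6.9840 = INR 3,911,240.35
Profit = INR 3,911,240.35 − INR 3,826,000.00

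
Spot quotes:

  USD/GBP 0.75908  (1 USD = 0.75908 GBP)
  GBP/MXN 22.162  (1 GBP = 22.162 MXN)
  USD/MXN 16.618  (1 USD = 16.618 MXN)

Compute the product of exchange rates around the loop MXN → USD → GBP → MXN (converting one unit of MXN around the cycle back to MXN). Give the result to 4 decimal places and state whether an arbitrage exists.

1.0123 (arbitrage exists)

Around MXN → USD → GBP → MXN: 1 ÷ 16.618 × 0.75908 × 22.162 = 1.012320
Product > 1; profitable direction is MXN → USD → GBP → MXN.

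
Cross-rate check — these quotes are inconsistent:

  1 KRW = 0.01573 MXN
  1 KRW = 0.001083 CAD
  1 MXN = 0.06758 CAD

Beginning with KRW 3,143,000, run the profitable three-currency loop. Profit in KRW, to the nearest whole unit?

Profit: KRW 59,034

Profitable loop is KRW → CAD → MXN → KRW:
KRW 3,143,000 × 0.001083 = CAD 3,403.87
CAD 3,403.87 ÷ 0.06758 = MXN 50,367.99
MXN 50,367.99 ÷ 0.01573 = KRW 3,202,034
Profit = KRW 3,202,034 − KRW 3,143,000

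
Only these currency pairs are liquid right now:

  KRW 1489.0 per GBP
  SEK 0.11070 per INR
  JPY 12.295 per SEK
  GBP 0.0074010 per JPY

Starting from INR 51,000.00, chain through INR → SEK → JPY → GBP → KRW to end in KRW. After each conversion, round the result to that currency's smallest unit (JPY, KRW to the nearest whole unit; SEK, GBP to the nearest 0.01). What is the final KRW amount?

KRW 764,944

INR 51,000.00 × 0.11070 = SEK 5,645.70
SEK 5,645.70 × 12.295 = JPY 69,414
JPY 69,414 × 0.0074010 = GBP 513.73
GBP 513.73 × 1489.0 = KRW 764,944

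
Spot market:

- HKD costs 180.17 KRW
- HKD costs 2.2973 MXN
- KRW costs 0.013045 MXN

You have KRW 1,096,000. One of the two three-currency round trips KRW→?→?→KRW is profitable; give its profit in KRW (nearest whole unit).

Profitable loop is KRW → MXN → HKD → KRW:
KRW 1,096,000 × 0.013045 = MXN 14,297.32
MXN 14,297.32 ÷ 2.2973 = HKD 6,223.53
HKD 6,223.53 × 180.17 = KRW 1,121,294
Profit = KRW 1,121,294 − KRW 1,096,000

Profit: KRW 25,294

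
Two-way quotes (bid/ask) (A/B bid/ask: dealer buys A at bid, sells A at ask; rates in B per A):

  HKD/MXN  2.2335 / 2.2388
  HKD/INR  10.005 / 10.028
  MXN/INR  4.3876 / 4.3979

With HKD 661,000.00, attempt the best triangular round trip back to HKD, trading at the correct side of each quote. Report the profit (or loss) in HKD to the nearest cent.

Net profit: HKD 10,673.02

Best loop HKD → INR → MXN → HKD:
HKD 661,000.00 × 10.005 (sell HKD at bid) = INR 6,613,305.00
INR 6,613,305.00 ÷ 4.3979 (buy MXN at ask) = MXN 1,503,741.56
MXN 1,503,741.56 ÷ 2.2388 (buy HKD at ask) = HKD 671,673.02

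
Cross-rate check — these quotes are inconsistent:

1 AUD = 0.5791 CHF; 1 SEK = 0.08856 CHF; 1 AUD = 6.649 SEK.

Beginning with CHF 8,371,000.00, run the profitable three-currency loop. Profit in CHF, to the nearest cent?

Profit: CHF 140,727.63

Profitable loop is CHF → AUD → SEK → CHF:
CHF 8,371,000.00 ÷ 0.5791 = AUD 14,455,189.09
AUD 14,455,189.09 × 6.649 = SEK 96,112,552.24
SEK 96,112,552.24 × 0.08856 = CHF 8,511,727.63
Profit = CHF 8,511,727.63 − CHF 8,371,000.00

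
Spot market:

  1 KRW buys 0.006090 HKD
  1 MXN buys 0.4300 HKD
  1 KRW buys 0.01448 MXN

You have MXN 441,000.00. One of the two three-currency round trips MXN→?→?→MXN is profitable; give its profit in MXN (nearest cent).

Profitable loop is MXN → HKD → KRW → MXN:
MXN 441,000.00 × 0.4300 = HKD 189,630.00
HKD 189,630.00 ÷ 0.006090 = KRW 31,137,931
KRW 31,137,931 × 0.01448 = MXN 450,877.24
Profit = MXN 450,877.24 − MXN 441,000.00

Profit: MXN 9,877.24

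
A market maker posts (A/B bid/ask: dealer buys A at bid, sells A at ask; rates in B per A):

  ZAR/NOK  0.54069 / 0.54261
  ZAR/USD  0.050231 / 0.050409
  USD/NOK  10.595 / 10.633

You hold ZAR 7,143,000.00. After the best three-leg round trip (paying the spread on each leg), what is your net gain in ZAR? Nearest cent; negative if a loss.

Net profit: ZAR 62,516.08

Best loop ZAR → NOK → USD → ZAR:
ZAR 7,143,000.00 × 0.54069 (sell ZAR at bid) = NOK 3,862,148.67
NOK 3,862,148.67 ÷ 10.633 (buy USD at ask) = USD 363,222.86
USD 363,222.86 ÷ 0.050409 (buy ZAR at ask) = ZAR 7,205,516.08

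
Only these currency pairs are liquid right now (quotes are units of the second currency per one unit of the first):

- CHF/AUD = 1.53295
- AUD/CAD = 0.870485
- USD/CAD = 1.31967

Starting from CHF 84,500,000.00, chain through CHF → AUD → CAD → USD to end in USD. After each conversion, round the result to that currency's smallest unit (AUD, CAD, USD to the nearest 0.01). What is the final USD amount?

CHF 84,500,000.00 × 1.53295 = AUD 129,534,275.00
AUD 129,534,275.00 × 0.870485 = CAD 112,757,643.37
CAD 112,757,643.37 ÷ 1.31967 = USD 85,443,818.05

USD 85,443,818.05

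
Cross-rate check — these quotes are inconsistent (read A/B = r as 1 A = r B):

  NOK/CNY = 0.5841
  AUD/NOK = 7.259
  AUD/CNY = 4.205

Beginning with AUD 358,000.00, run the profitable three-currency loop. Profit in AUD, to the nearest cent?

Profitable loop is AUD → NOK → CNY → AUD:
AUD 358,000.00 × 7.259 = NOK 2,598,722.00
NOK 2,598,722.00 × 0.5841 = CNY 1,517,913.52
CNY 1,517,913.52 ÷ 4.205 = AUD 360,978.24
Profit = AUD 360,978.24 − AUD 358,000.00

Profit: AUD 2,978.24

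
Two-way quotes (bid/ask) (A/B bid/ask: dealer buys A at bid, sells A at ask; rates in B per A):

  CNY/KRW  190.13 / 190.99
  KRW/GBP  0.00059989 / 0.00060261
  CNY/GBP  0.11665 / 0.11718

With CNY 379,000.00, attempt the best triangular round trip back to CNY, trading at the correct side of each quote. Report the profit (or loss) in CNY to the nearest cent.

Best loop CNY → GBP → KRW → CNY:
CNY 379,000.00 × 0.11665 (sell CNY at bid) = GBP 44,210.35
GBP 44,210.35 ÷ 0.00060261 (buy KRW at ask) = KRW 73,364,780
KRW 73,364,780 ÷ 190.99 (buy CNY at ask) = CNY 384,128.91

Net profit: CNY 5,128.91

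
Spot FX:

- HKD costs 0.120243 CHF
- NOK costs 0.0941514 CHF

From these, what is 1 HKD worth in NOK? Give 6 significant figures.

1 HKD × 0.120243 = 0.120243 CHF
0.120243 CHF ÷ 0.0941514 = 1.27712 NOK

HKD/NOK = 1.27712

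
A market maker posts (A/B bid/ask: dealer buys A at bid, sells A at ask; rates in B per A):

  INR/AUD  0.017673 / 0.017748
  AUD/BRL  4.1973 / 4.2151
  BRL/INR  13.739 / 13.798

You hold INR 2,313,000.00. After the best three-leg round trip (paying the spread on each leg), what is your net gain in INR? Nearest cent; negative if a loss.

Net profit: INR 44,279.31

Best loop INR → AUD → BRL → INR:
INR 2,313,000.00 × 0.017673 (sell INR at bid) = AUD 40,877.65
AUD 40,877.65 × 4.1973 (sell AUD at bid) = BRL 171,575.76
BRL 171,575.76 × 13.739 (sell BRL at bid) = INR 2,357,279.31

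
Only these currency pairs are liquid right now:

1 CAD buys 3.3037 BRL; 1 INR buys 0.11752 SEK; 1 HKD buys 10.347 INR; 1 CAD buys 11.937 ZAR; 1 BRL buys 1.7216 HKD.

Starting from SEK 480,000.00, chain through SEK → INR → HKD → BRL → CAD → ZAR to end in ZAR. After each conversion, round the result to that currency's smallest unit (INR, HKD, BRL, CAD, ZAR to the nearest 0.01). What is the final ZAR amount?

ZAR 828,471.01

SEK 480,000.00 ÷ 0.11752 = INR 4,084,411.16
INR 4,084,411.16 ÷ 10.347 = HKD 394,743.52
HKD 394,743.52 ÷ 1.7216 = BRL 229,288.75
BRL 229,288.75 ÷ 3.3037 = CAD 69,403.62
CAD 69,403.62 × 11.937 = ZAR 828,471.01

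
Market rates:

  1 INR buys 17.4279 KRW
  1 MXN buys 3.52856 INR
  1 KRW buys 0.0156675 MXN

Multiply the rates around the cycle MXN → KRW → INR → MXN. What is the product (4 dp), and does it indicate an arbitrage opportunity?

1.0379 (arbitrage exists)

Around MXN → KRW → INR → MXN: 1 ÷ 0.0156675 ÷ 17.4279 ÷ 3.52856 = 1.037905
Product > 1; profitable direction is MXN → KRW → INR → MXN.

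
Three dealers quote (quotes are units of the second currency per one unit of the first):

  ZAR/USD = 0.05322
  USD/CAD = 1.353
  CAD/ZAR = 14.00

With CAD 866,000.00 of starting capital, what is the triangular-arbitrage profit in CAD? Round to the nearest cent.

Profit: CAD 7,008.75

Profitable loop is CAD → ZAR → USD → CAD:
CAD 866,000.00 × 14.00 = ZAR 12,124,000.00
ZAR 12,124,000.00 × 0.05322 = USD 645,239.28
USD 645,239.28 × 1.353 = CAD 873,008.75
Profit = CAD 873,008.75 − CAD 866,000.00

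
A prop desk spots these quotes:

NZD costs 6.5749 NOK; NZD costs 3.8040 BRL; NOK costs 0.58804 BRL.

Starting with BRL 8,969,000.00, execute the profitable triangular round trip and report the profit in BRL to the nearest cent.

Profitable loop is BRL → NZD → NOK → BRL:
BRL 8,969,000.00 ÷ 3.8040 = NZD 2,357,781.28
NZD 2,357,781.28 × 6.5749 = NOK 15,502,176.16
NOK 15,502,176.16 × 0.58804 = BRL 9,115,899.67
Profit = BRL 9,115,899.67 − BRL 8,969,000.00

Profit: BRL 146,899.67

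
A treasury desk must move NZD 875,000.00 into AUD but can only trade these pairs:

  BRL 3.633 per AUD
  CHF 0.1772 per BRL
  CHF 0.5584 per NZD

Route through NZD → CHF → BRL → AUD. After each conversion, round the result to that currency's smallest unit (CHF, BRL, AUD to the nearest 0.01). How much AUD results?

AUD 758,969.54

NZD 875,000.00 × 0.5584 = CHF 488,600.00
CHF 488,600.00 ÷ 0.1772 = BRL 2,757,336.34
BRL 2,757,336.34 ÷ 3.633 = AUD 758,969.54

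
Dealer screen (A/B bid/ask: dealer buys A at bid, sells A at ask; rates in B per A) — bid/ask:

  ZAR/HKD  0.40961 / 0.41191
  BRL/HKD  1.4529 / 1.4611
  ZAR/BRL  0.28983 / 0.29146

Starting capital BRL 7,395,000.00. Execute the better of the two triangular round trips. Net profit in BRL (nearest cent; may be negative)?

Net profit: BRL 164,880.03

Best loop BRL → HKD → ZAR → BRL:
BRL 7,395,000.00 × 1.4529 (sell BRL at bid) = HKD 10,744,195.50
HKD 10,744,195.50 ÷ 0.41191 (buy ZAR at ask) = ZAR 26,083,842.34
ZAR 26,083,842.34 × 0.28983 (sell ZAR at bid) = BRL 7,559,880.03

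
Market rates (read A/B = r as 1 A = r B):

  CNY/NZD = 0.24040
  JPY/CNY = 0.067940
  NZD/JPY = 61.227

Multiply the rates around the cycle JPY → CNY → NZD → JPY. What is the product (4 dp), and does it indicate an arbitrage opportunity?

1.0000 (no arbitrage)

Around JPY → CNY → NZD → JPY: 1 × 0.067940 × 0.24040 × 61.227 = 1.000007
Product ≈ 1 (deviation 0.001%, within rounding noise).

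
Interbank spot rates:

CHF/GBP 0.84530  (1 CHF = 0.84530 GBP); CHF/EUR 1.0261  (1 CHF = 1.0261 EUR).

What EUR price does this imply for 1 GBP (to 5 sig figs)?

GBP/EUR = 1.2139

1 GBP ÷ 0.84530 = 1.18301 CHF
1.18301 CHF × 1.0261 = 1.21389 EUR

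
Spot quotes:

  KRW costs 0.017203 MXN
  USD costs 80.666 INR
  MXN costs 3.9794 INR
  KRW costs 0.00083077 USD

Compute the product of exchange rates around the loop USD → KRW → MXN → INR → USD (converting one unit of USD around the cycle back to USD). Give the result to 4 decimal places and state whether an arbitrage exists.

Around USD → KRW → MXN → INR → USD: 1 ÷ 0.00083077 × 0.017203 × 3.9794 ÷ 80.666 = 1.021528
Product > 1; profitable direction is USD → KRW → MXN → INR → USD.

1.0215 (arbitrage exists)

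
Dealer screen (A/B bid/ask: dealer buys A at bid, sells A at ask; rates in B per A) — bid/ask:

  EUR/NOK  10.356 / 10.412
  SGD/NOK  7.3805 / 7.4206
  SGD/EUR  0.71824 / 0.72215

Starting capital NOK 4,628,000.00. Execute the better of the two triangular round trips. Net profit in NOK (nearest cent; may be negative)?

Best loop NOK → SGD → EUR → NOK:
NOK 4,628,000.00 ÷ 7.4206 (buy SGD at ask) = SGD 623,669.25
SGD 623,669.25 × 0.71824 (sell SGD at bid) = EUR 447,944.20
EUR 447,944.20 × 10.356 (sell EUR at bid) = NOK 4,638,910.12

Net profit: NOK 10,910.12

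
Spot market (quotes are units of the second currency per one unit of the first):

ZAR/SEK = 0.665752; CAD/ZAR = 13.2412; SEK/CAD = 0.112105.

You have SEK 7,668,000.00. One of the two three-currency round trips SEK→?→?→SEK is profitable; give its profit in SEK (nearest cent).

Profit: SEK 91,206.25

Profitable loop is SEK → ZAR → CAD → SEK:
SEK 7,668,000.00 ÷ 0.665752 = ZAR 11,517,802.42
ZAR 11,517,802.42 ÷ 13.2412 = CAD 869,845.82
CAD 869,845.82 ÷ 0.112105 = SEK 7,759,206.25
Profit = SEK 7,759,206.25 − SEK 7,668,000.00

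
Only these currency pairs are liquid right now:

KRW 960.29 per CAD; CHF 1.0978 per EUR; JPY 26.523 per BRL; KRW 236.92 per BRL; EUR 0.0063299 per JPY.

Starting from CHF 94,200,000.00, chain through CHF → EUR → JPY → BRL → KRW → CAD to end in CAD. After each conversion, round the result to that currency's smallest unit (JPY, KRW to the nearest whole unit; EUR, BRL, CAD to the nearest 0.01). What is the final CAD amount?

CAD 126,097,797.10

CHF 94,200,000.00 ÷ 1.0978 = EUR 85,807,979.60
EUR 85,807,979.60 ÷ 0.0063299 = JPY 13,555,977,124
JPY 13,555,977,124 ÷ 26.523 = BRL 511,102,707.99
BRL 511,102,707.99 × 236.92 = KRW 121,090,453,577
KRW 121,090,453,577 ÷ 960.29 = CAD 126,097,797.10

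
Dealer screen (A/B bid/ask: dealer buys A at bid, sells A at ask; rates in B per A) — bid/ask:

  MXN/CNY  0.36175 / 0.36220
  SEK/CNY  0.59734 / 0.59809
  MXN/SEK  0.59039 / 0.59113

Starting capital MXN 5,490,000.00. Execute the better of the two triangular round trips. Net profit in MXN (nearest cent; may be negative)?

Best loop MXN → CNY → SEK → MXN:
MXN 5,490,000.00 × 0.36175 (sell MXN at bid) = CNY 1,986,007.50
CNY 1,986,007.50 ÷ 0.59809 (buy SEK at ask) = SEK 3,320,583.02
SEK 3,320,583.02 ÷ 0.59113 (buy MXN at ask) = MXN 5,617,348.17

Net profit: MXN 127,348.17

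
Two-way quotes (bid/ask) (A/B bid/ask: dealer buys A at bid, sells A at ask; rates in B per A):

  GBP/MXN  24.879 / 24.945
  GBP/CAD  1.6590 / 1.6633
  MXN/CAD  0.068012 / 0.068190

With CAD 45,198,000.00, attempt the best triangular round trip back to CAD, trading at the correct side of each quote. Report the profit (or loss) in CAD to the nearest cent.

Best loop CAD → GBP → MXN → CAD:
CAD 45,198,000.00 ÷ 1.6633 (buy GBP at ask) = GBP 27,173,690.86
GBP 27,173,690.86 × 24.879 (sell GBP at bid) = MXN 676,054,254.79
MXN 676,054,254.79 × 0.068012 (sell MXN at bid) = CAD 45,979,801.98

Net profit: CAD 781,801.98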